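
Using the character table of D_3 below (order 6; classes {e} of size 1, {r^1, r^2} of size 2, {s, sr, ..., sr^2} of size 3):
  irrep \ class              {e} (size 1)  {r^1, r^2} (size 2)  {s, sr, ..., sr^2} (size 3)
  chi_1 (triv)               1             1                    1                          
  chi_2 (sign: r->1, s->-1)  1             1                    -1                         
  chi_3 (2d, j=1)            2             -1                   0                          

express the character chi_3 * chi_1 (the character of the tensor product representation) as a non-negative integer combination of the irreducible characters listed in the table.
chi_3 tensor chi_1 = chi_3 (all other irreducibles have multiplicity 0).

Why: The character of a tensor product is the pointwise product (chi_3 * chi_1)(C) = chi_3(C) * chi_1(C):
  {e}: (2)*(1), {r^1, r^2}: (-1)*(1), {s, sr, ..., sr^2}: (0)*(1)
so (chi_3 * chi_1) takes values
  {e} -> 2, {r^1, r^2} -> -1, {s, sr, ..., sr^2} -> 0.
Now take the inner product of this character with each irreducible chi from the table, <chi_3*chi_1, chi> = (1/6) sum_C |C| (chi_3*chi_1)(C) conj(chi(C)):
  <chi_3*chi_1, chi_1> = (1/6)[1*(2)*conj(1) + 2*(-1)*conj(1) + 3*(0)*conj(1)]
      = (1/6)[(2) + (-2) + (0)] = 0/6 = 0
  <chi_3*chi_1, chi_2> = (1/6)[1*(2)*conj(1) + 2*(-1)*conj(1) + 3*(0)*conj(-1)]
      = (1/6)[(2) + (-2) + (0)] = 0/6 = 0
  <chi_3*chi_1, chi_3> = (1/6)[1*(2)*conj(2) + 2*(-1)*conj(-1) + 3*(0)*conj(0)]
      = (1/6)[(4) + (2) + (0)] = 6/6 = 1
Hence the multiplicities are chi_3: 1. Dimension check: dim(chi_3)*dim(chi_1) = 2*1 = 2 and sum (mult * dim) = 1*2 = 2.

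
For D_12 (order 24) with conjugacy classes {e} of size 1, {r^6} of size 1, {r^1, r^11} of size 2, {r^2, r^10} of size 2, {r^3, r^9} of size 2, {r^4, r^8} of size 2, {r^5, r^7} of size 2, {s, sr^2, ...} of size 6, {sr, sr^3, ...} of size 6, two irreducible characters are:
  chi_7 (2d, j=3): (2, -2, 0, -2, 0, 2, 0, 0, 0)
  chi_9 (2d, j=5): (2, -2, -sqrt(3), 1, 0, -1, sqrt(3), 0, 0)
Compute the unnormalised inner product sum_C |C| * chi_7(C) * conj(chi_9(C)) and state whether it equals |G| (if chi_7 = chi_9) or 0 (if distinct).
Sum = 0; so <chi_7, chi_9> = 0 (distinct irreducibles are orthogonal).

Solution. Compute term by term over conjugacy classes (|C| * chi_7(C) * conj(chi_9(C))):
  1*(2)*conj(2) + 1*(-2)*conj(-2) + 2*(0)*conj(-sqrt(3)) + 2*(-2)*conj(1) + 2*(0)*conj(0) + 2*(2)*conj(-1) + 2*(0)*conj(sqrt(3)) + 6*(0)*conj(0) + 6*(0)*conj(0)
  = (4) + (4) + (0) + (-4) + (0) + (-4) + (0) + (0) + (0)
  = 0.
Dividing by |G| = 24 gives 0/24 = 0, matching the row-orthogonality relation <chi_7, chi_9> = [chi_7 = chi_9].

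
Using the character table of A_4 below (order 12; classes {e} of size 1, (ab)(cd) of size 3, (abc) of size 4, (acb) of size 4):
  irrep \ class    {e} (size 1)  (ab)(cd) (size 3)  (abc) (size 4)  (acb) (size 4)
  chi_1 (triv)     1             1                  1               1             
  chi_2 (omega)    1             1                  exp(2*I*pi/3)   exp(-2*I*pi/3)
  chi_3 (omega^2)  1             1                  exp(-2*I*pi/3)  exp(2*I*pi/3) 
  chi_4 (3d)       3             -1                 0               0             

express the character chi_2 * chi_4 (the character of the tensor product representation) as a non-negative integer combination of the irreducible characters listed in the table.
chi_2 tensor chi_4 = chi_4 (all other irreducibles have multiplicity 0).

Solution. The character of a tensor product is the pointwise product (chi_2 * chi_4)(C) = chi_2(C) * chi_4(C):
  {e}: (1)*(3), (ab)(cd): (1)*(-1), (abc): (exp(2*I*pi/3))*(0), (acb): (exp(-2*I*pi/3))*(0)
so (chi_2 * chi_4) takes values
  {e} -> 3, (ab)(cd) -> -1, (abc) -> 0, (acb) -> 0.
Now take the inner product of this character with each irreducible chi from the table, <chi_2*chi_4, chi> = (1/12) sum_C |C| (chi_2*chi_4)(C) conj(chi(C)):
  <chi_2*chi_4, chi_1> = (1/12)[1*(3)*conj(1) + 3*(-1)*conj(1) + 4*(0)*conj(1) + 4*(0)*conj(1)]
      = (1/12)[(3) + (-3) + (0) + (0)] = 0/12 = 0
  <chi_2*chi_4, chi_2> = (1/12)[1*(3)*conj(1) + 3*(-1)*conj(1) + 4*(0)*conj(exp(2*I*pi/3)) + 4*(0)*conj(exp(-2*I*pi/3))]
      = (1/12)[(3) + (-3) + (0) + (0)] = 0/12 = 0
  <chi_2*chi_4, chi_3> = (1/12)[1*(3)*conj(1) + 3*(-1)*conj(1) + 4*(0)*conj(exp(-2*I*pi/3)) + 4*(0)*conj(exp(2*I*pi/3))]
      = (1/12)[(3) + (-3) + (0) + (0)] = 0/12 = 0
  <chi_2*chi_4, chi_4> = (1/12)[1*(3)*conj(3) + 3*(-1)*conj(-1) + 4*(0)*conj(0) + 4*(0)*conj(0)]
      = (1/12)[(9) + (3) + (0) + (0)] = 12/12 = 1
(Exp terms are combined using exp(i*s)*conj(exp(i*t)) = exp(i*(s-t)), and sums of them are collapsed using the identity that for every m > 1 the m distinct m-th roots of unity sum to 0, e.g. 1 + exp(2*I*pi/3) + exp(-2*I*pi/3) = 0.)
Hence the multiplicities are chi_4: 1. Dimension check: dim(chi_2)*dim(chi_4) = 1*3 = 3 and sum (mult * dim) = 1*3 = 3.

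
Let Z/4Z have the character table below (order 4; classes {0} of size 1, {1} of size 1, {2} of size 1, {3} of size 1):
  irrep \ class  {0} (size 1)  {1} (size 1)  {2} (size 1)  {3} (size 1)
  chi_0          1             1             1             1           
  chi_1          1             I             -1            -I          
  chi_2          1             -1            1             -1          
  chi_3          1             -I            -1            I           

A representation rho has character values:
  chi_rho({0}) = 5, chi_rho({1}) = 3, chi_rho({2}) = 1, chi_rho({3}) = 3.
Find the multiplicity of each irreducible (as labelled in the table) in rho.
Multiplicities: chi_0: 3, chi_1: 1, chi_2: 0, chi_3: 1.

Why: Use <chi_rho, chi> = (1/|G|) sum_C |C| * chi_rho(C) * conj(chi(C)) with |G| = 4 for each irreducible chi in the table:
  <chi_rho, chi_0> = (1/4)[1*(5)*conj(1) + 1*(3)*conj(1) + 1*(1)*conj(1) + 1*(3)*conj(1)]
      = (1/4)[(5) + (3) + (1) + (3)] = 12/4 = 3
  <chi_rho, chi_1> = (1/4)[1*(5)*conj(1) + 1*(3)*conj(I) + 1*(1)*conj(-1) + 1*(3)*conj(-I)]
      = (1/4)[(5) + (-3*I) + (-1) + (3*I)] = 4/4 = 1
  <chi_rho, chi_2> = (1/4)[1*(5)*conj(1) + 1*(3)*conj(-1) + 1*(1)*conj(1) + 1*(3)*conj(-1)]
      = (1/4)[(5) + (-3) + (1) + (-3)] = 0/4 = 0
  <chi_rho, chi_3> = (1/4)[1*(5)*conj(1) + 1*(3)*conj(-I) + 1*(1)*conj(-1) + 1*(3)*conj(I)]
      = (1/4)[(5) + (3*I) + (-1) + (-3*I)] = 4/4 = 1
(Exp terms are combined using exp(i*s)*conj(exp(i*t)) = exp(i*(s-t)), and sums of them are collapsed using the identity that for every m > 1 the m distinct m-th roots of unity sum to 0, e.g. 1 + exp(2*I*pi/3) + exp(-2*I*pi/3) = 0.)
Dimension check: dim(rho) = sum (mult * dim) = 3*1 + 1*1 + 0*1 + 1*1 = 5 = chi_rho(e) = 5.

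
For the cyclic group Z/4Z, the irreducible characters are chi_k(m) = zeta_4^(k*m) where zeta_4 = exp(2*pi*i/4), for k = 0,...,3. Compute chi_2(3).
chi_2(3) = zeta_4^6 = -1

Justification: chi_2(3) = zeta_4^(2*3) = zeta_4^6. Since zeta_4^4 = 1, this equals zeta_4^2 = exp(2*pi*i*2/4) = -1.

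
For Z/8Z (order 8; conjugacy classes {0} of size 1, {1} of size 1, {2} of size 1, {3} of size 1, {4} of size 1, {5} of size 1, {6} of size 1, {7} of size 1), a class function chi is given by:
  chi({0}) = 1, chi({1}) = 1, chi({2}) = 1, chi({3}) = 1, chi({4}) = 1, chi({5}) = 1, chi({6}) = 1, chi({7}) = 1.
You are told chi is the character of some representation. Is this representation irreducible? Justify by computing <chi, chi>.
Irreducible: <chi, chi> = 1.

Reasoning: <chi, chi> = (1/|G|) sum_C |C| * |chi(C)|^2 = (1/8)[1*|1|^2 + 1*|1|^2 + 1*|1|^2 + 1*|1|^2 + 1*|1|^2 + 1*|1|^2 + 1*|1|^2 + 1*|1|^2]
  = (1/8)[(1) + (1) + (1) + (1) + (1) + (1) + (1) + (1)] = 8/8 = 1.
(Exp terms are combined using exp(i*s)*conj(exp(i*t)) = exp(i*(s-t)), and sums of them are collapsed using the identity that for every m > 1 the m distinct m-th roots of unity sum to 0, e.g. 1 + exp(2*I*pi/3) + exp(-2*I*pi/3) = 0.)
A character is irreducible iff <chi, chi> = 1, so this representation is irreducible.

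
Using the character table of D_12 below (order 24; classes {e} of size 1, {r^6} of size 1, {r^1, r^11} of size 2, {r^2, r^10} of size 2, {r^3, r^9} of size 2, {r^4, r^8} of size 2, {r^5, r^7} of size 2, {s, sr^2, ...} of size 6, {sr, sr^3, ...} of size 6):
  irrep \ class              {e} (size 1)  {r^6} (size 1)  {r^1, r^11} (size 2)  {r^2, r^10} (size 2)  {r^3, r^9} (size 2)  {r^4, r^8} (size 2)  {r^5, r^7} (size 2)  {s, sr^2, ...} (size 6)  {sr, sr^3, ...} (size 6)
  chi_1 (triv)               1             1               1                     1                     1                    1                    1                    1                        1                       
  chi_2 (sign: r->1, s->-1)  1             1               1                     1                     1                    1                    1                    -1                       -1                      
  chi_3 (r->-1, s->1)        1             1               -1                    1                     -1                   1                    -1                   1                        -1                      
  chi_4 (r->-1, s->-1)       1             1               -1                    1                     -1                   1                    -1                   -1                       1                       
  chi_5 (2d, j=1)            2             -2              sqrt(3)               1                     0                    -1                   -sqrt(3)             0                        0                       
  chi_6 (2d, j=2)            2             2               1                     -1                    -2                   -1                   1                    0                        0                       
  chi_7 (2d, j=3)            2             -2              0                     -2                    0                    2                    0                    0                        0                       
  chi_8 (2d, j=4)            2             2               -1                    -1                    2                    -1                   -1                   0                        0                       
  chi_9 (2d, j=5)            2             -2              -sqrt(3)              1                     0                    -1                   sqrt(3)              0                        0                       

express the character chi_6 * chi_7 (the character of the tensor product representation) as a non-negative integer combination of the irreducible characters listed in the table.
chi_6 tensor chi_7 = chi_5 + chi_9 (all other irreducibles have multiplicity 0).

Working: The character of a tensor product is the pointwise product (chi_6 * chi_7)(C) = chi_6(C) * chi_7(C):
  {e}: (2)*(2), {r^6}: (2)*(-2), {r^1, r^11}: (1)*(0), {r^2, r^10}: (-1)*(-2), {r^3, r^9}: (-2)*(0), {r^4, r^8}: (-1)*(2), {r^5, r^7}: (1)*(0), {s, sr^2, ...}: (0)*(0), {sr, sr^3, ...}: (0)*(0)
so (chi_6 * chi_7) takes values
  {e} -> 4, {r^6} -> -4, {r^1, r^11} -> 0, {r^2, r^10} -> 2, {r^3, r^9} -> 0, {r^4, r^8} -> -2, {r^5, r^7} -> 0, {s, sr^2, ...} -> 0, {sr, sr^3, ...} -> 0.
Now take the inner product of this character with each irreducible chi from the table, <chi_6*chi_7, chi> = (1/24) sum_C |C| (chi_6*chi_7)(C) conj(chi(C)):
  <chi_6*chi_7, chi_1> = (1/24)[1*(4)*conj(1) + 1*(-4)*conj(1) + 2*(0)*conj(1) + 2*(2)*conj(1) + 2*(0)*conj(1) + 2*(-2)*conj(1) + 2*(0)*conj(1) + 6*(0)*conj(1) + 6*(0)*conj(1)]
      = (1/24)[(4) + (-4) + (0) + (4) + (0) + (-4) + (0) + (0) + (0)] = 0/24 = 0
  <chi_6*chi_7, chi_2> = (1/24)[1*(4)*conj(1) + 1*(-4)*conj(1) + 2*(0)*conj(1) + 2*(2)*conj(1) + 2*(0)*conj(1) + 2*(-2)*conj(1) + 2*(0)*conj(1) + 6*(0)*conj(-1) + 6*(0)*conj(-1)]
      = (1/24)[(4) + (-4) + (0) + (4) + (0) + (-4) + (0) + (0) + (0)] = 0/24 = 0
  <chi_6*chi_7, chi_3> = (1/24)[1*(4)*conj(1) + 1*(-4)*conj(1) + 2*(0)*conj(-1) + 2*(2)*conj(1) + 2*(0)*conj(-1) + 2*(-2)*conj(1) + 2*(0)*conj(-1) + 6*(0)*conj(1) + 6*(0)*conj(-1)]
      = (1/24)[(4) + (-4) + (0) + (4) + (0) + (-4) + (0) + (0) + (0)] = 0/24 = 0
  <chi_6*chi_7, chi_4> = (1/24)[1*(4)*conj(1) + 1*(-4)*conj(1) + 2*(0)*conj(-1) + 2*(2)*conj(1) + 2*(0)*conj(-1) + 2*(-2)*conj(1) + 2*(0)*conj(-1) + 6*(0)*conj(-1) + 6*(0)*conj(1)]
      = (1/24)[(4) + (-4) + (0) + (4) + (0) + (-4) + (0) + (0) + (0)] = 0/24 = 0
  <chi_6*chi_7, chi_5> = (1/24)[1*(4)*conj(2) + 1*(-4)*conj(-2) + 2*(0)*conj(sqrt(3)) + 2*(2)*conj(1) + 2*(0)*conj(0) + 2*(-2)*conj(-1) + 2*(0)*conj(-sqrt(3)) + 6*(0)*conj(0) + 6*(0)*conj(0)]
      = (1/24)[(8) + (8) + (0) + (4) + (0) + (4) + (0) + (0) + (0)] = 24/24 = 1
  <chi_6*chi_7, chi_6> = (1/24)[1*(4)*conj(2) + 1*(-4)*conj(2) + 2*(0)*conj(1) + 2*(2)*conj(-1) + 2*(0)*conj(-2) + 2*(-2)*conj(-1) + 2*(0)*conj(1) + 6*(0)*conj(0) + 6*(0)*conj(0)]
      = (1/24)[(8) + (-8) + (0) + (-4) + (0) + (4) + (0) + (0) + (0)] = 0/24 = 0
  <chi_6*chi_7, chi_7> = (1/24)[1*(4)*conj(2) + 1*(-4)*conj(-2) + 2*(0)*conj(0) + 2*(2)*conj(-2) + 2*(0)*conj(0) + 2*(-2)*conj(2) + 2*(0)*conj(0) + 6*(0)*conj(0) + 6*(0)*conj(0)]
      = (1/24)[(8) + (8) + (0) + (-8) + (0) + (-8) + (0) + (0) + (0)] = 0/24 = 0
  <chi_6*chi_7, chi_8> = (1/24)[1*(4)*conj(2) + 1*(-4)*conj(2) + 2*(0)*conj(-1) + 2*(2)*conj(-1) + 2*(0)*conj(2) + 2*(-2)*conj(-1) + 2*(0)*conj(-1) + 6*(0)*conj(0) + 6*(0)*conj(0)]
      = (1/24)[(8) + (-8) + (0) + (-4) + (0) + (4) + (0) + (0) + (0)] = 0/24 = 0
  <chi_6*chi_7, chi_9> = (1/24)[1*(4)*conj(2) + 1*(-4)*conj(-2) + 2*(0)*conj(-sqrt(3)) + 2*(2)*conj(1) + 2*(0)*conj(0) + 2*(-2)*conj(-1) + 2*(0)*conj(sqrt(3)) + 6*(0)*conj(0) + 6*(0)*conj(0)]
      = (1/24)[(8) + (8) + (0) + (4) + (0) + (4) + (0) + (0) + (0)] = 24/24 = 1
Hence the multiplicities are chi_5: 1, chi_9: 1. Dimension check: dim(chi_6)*dim(chi_7) = 2*2 = 4 and sum (mult * dim) = 1*2 + 1*2 = 4.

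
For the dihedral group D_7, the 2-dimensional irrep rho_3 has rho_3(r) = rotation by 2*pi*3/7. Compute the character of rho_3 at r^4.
chi_{rho_3}(r^4) = 2*cos(2*pi*3*4/7) = -2*cos(3*pi/7)

rho_3(r^4) is rotation by angle 2*pi*3*4/7, whose trace is 2*cos(2*pi*3*4/7) = -2*cos(3*pi/7).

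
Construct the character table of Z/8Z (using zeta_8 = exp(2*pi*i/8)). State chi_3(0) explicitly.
Character table of Z/8Z (irreps indexed chi_0,...,chi_7 with chi_k(m) = zeta_8^(k*m), zeta_8 = exp(2*pi*i/8)):
  irrep \ class  {0} (size 1)  {1} (size 1)    {2} (size 1)  {3} (size 1)    {4} (size 1)  {5} (size 1)    {6} (size 1)  {7} (size 1)  
  chi_0          1             1               1             1               1             1               1             1             
  chi_1          1             exp(I*pi/4)     I             exp(3*I*pi/4)   -1            exp(-3*I*pi/4)  -I            exp(-I*pi/4)  
  chi_2          1             I               -1            -I              1             I               -1            -I            
  chi_3          1             exp(3*I*pi/4)   -I            exp(I*pi/4)     -1            exp(-I*pi/4)    I             exp(-3*I*pi/4)
  chi_4          1             -1              1             -1              1             -1              1             -1            
  chi_5          1             exp(-3*I*pi/4)  I             exp(-I*pi/4)    -1            exp(I*pi/4)     -I            exp(3*I*pi/4) 
  chi_6          1             -I              -1            I               1             -I              -1            I             
  chi_7          1             exp(-I*pi/4)    -I            exp(-3*I*pi/4)  -1            exp(3*I*pi/4)   I             exp(I*pi/4)   

Spot check: chi_3(0) = zeta_8^(3*0) = zeta_8^0 = 1.

Reasoning: Z/8Z is abelian, so all 8 irreducible complex representations are 1-dimensional. They are given by chi_k(m) = zeta_8^(k*m) for k = 0,...,7. Row orthogonality: sum_m chi_k(m) conj(chi_l(m)) = 8 * [k = l].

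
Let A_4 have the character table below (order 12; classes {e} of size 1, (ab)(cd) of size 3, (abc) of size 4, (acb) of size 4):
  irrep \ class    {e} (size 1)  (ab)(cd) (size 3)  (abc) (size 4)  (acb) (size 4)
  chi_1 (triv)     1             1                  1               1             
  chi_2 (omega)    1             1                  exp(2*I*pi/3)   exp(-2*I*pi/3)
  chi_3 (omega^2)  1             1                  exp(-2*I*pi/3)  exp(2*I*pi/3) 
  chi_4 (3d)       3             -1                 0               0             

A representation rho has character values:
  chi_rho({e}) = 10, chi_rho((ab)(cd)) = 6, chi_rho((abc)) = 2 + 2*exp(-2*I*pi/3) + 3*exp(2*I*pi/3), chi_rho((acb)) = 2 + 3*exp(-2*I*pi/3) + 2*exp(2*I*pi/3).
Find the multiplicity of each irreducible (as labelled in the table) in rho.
Multiplicities: chi_1: 2, chi_2: 3, chi_3: 2, chi_4: 1.

Argument: Use <chi_rho, chi> = (1/|G|) sum_C |C| * chi_rho(C) * conj(chi(C)) with |G| = 12 for each irreducible chi in the table:
  <chi_rho, chi_1> = (1/12)[1*(10)*conj(1) + 3*(6)*conj(1) + 4*(2 + 2*exp(-2*I*pi/3) + 3*exp(2*I*pi/3))*conj(1) + 4*(2 + 3*exp(-2*I*pi/3) + 2*exp(2*I*pi/3))*conj(1)]
      = (1/12)[(10) + (18) + (8 + 8*exp(-2*I*pi/3) + 12*exp(2*I*pi/3)) + (8 + 12*exp(-2*I*pi/3) + 8*exp(2*I*pi/3))] = 24/12 = 2
  <chi_rho, chi_2> = (1/12)[1*(10)*conj(1) + 3*(6)*conj(1) + 4*(2 + 2*exp(-2*I*pi/3) + 3*exp(2*I*pi/3))*conj(exp(2*I*pi/3)) + 4*(2 + 3*exp(-2*I*pi/3) + 2*exp(2*I*pi/3))*conj(exp(-2*I*pi/3))]
      = (1/12)[(10) + (18) + (4) + (4)] = 36/12 = 3
  <chi_rho, chi_3> = (1/12)[1*(10)*conj(1) + 3*(6)*conj(1) + 4*(2 + 2*exp(-2*I*pi/3) + 3*exp(2*I*pi/3))*conj(exp(-2*I*pi/3)) + 4*(2 + 3*exp(-2*I*pi/3) + 2*exp(2*I*pi/3))*conj(exp(2*I*pi/3))]
      = (1/12)[(10) + (18) + (8 + 12*exp(-2*I*pi/3) + 8*exp(2*I*pi/3)) + (8 + 8*exp(-2*I*pi/3) + 12*exp(2*I*pi/3))] = 24/12 = 2
  <chi_rho, chi_4> = (1/12)[1*(10)*conj(3) + 3*(6)*conj(-1) + 4*(2 + 2*exp(-2*I*pi/3) + 3*exp(2*I*pi/3))*conj(0) + 4*(2 + 3*exp(-2*I*pi/3) + 2*exp(2*I*pi/3))*conj(0)]
      = (1/12)[(30) + (-18) + (0) + (0)] = 12/12 = 1
(Exp terms are combined using exp(i*s)*conj(exp(i*t)) = exp(i*(s-t)), and sums of them are collapsed using the identity that for every m > 1 the m distinct m-th roots of unity sum to 0, e.g. 1 + exp(2*I*pi/3) + exp(-2*I*pi/3) = 0.)
Dimension check: dim(rho) = sum (mult * dim) = 2*1 + 3*1 + 2*1 + 1*3 = 10 = chi_rho(e) = 10.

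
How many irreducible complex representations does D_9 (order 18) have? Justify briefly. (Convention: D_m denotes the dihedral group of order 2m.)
6

Why: The number of irreducible complex representations of a finite group equals its number of conjugacy classes. D_9 has 6 conjugacy classes ((n+3)/2 for n odd), so D_9 (order 18) has exactly 6 irreducible complex representations.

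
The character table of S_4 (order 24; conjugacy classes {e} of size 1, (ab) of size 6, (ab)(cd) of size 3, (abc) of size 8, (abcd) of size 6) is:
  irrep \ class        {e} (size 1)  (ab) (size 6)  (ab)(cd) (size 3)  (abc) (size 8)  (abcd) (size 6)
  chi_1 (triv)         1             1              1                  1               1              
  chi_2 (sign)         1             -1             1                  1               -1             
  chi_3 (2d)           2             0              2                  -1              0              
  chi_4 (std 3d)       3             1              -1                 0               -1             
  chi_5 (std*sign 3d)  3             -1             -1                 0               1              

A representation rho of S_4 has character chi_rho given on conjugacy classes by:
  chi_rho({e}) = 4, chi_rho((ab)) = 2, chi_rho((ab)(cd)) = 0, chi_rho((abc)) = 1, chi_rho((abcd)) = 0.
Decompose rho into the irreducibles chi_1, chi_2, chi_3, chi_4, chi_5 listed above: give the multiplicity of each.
Multiplicities: chi_1: 1, chi_2: 0, chi_3: 0, chi_4: 1, chi_5: 0.

Argument: Use <chi_rho, chi> = (1/|G|) sum_C |C| * chi_rho(C) * conj(chi(C)) with |G| = 24 for each irreducible chi in the table:
  <chi_rho, chi_1> = (1/24)[1*(4)*conj(1) + 6*(2)*conj(1) + 3*(0)*conj(1) + 8*(1)*conj(1) + 6*(0)*conj(1)]
      = (1/24)[(4) + (12) + (0) + (8) + (0)] = 24/24 = 1
  <chi_rho, chi_2> = (1/24)[1*(4)*conj(1) + 6*(2)*conj(-1) + 3*(0)*conj(1) + 8*(1)*conj(1) + 6*(0)*conj(-1)]
      = (1/24)[(4) + (-12) + (0) + (8) + (0)] = 0/24 = 0
  <chi_rho, chi_3> = (1/24)[1*(4)*conj(2) + 6*(2)*conj(0) + 3*(0)*conj(2) + 8*(1)*conj(-1) + 6*(0)*conj(0)]
      = (1/24)[(8) + (0) + (0) + (-8) + (0)] = 0/24 = 0
  <chi_rho, chi_4> = (1/24)[1*(4)*conj(3) + 6*(2)*conj(1) + 3*(0)*conj(-1) + 8*(1)*conj(0) + 6*(0)*conj(-1)]
      = (1/24)[(12) + (12) + (0) + (0) + (0)] = 24/24 = 1
  <chi_rho, chi_5> = (1/24)[1*(4)*conj(3) + 6*(2)*conj(-1) + 3*(0)*conj(-1) + 8*(1)*conj(0) + 6*(0)*conj(1)]
      = (1/24)[(12) + (-12) + (0) + (0) + (0)] = 0/24 = 0
Dimension check: dim(rho) = sum (mult * dim) = 1*1 + 0*1 + 0*2 + 1*3 + 0*3 = 4 = chi_rho(e) = 4.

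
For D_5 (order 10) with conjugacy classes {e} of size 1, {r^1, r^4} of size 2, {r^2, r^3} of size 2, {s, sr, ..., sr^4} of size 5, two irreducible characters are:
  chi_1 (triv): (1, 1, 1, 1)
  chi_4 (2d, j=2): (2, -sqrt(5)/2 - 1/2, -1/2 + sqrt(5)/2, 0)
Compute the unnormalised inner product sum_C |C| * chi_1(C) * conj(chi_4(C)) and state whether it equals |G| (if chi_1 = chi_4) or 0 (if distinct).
Sum = 0; so <chi_1, chi_4> = 0 (distinct irreducibles are orthogonal).

Justification: Compute term by term over conjugacy classes (|C| * chi_1(C) * conj(chi_4(C))):
  1*(1)*conj(2) + 2*(1)*conj(-sqrt(5)/2 - 1/2) + 2*(1)*conj(-1/2 + sqrt(5)/2) + 5*(1)*conj(0)
  = (2) + (-sqrt(5) - 1) + (-1 + sqrt(5)) + (0)
  = 0.
Dividing by |G| = 10 gives 0/10 = 0, matching the row-orthogonality relation <chi_1, chi_4> = [chi_1 = chi_4].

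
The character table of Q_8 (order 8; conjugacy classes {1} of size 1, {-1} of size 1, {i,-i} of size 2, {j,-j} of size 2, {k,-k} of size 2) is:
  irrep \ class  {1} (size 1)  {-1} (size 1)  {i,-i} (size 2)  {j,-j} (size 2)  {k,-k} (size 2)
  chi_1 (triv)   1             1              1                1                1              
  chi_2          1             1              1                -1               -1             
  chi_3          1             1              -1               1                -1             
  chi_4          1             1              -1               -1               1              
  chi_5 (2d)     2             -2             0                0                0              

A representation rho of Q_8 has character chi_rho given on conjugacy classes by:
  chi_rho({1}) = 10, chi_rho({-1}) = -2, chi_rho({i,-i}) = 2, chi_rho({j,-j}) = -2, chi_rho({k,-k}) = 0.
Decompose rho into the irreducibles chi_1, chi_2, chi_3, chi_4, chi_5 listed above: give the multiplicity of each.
Multiplicities: chi_1: 1, chi_2: 2, chi_3: 0, chi_4: 1, chi_5: 3.

Derivation: Use <chi_rho, chi> = (1/|G|) sum_C |C| * chi_rho(C) * conj(chi(C)) with |G| = 8 for each irreducible chi in the table:
  <chi_rho, chi_1> = (1/8)[1*(10)*conj(1) + 1*(-2)*conj(1) + 2*(2)*conj(1) + 2*(-2)*conj(1) + 2*(0)*conj(1)]
      = (1/8)[(10) + (-2) + (4) + (-4) + (0)] = 8/8 = 1
  <chi_rho, chi_2> = (1/8)[1*(10)*conj(1) + 1*(-2)*conj(1) + 2*(2)*conj(1) + 2*(-2)*conj(-1) + 2*(0)*conj(-1)]
      = (1/8)[(10) + (-2) + (4) + (4) + (0)] = 16/8 = 2
  <chi_rho, chi_3> = (1/8)[1*(10)*conj(1) + 1*(-2)*conj(1) + 2*(2)*conj(-1) + 2*(-2)*conj(1) + 2*(0)*conj(-1)]
      = (1/8)[(10) + (-2) + (-4) + (-4) + (0)] = 0/8 = 0
  <chi_rho, chi_4> = (1/8)[1*(10)*conj(1) + 1*(-2)*conj(1) + 2*(2)*conj(-1) + 2*(-2)*conj(-1) + 2*(0)*conj(1)]
      = (1/8)[(10) + (-2) + (-4) + (4) + (0)] = 8/8 = 1
  <chi_rho, chi_5> = (1/8)[1*(10)*conj(2) + 1*(-2)*conj(-2) + 2*(2)*conj(0) + 2*(-2)*conj(0) + 2*(0)*conj(0)]
      = (1/8)[(20) + (4) + (0) + (0) + (0)] = 24/8 = 3
Dimension check: dim(rho) = sum (mult * dim) = 1*1 + 2*1 + 0*1 + 1*1 + 3*2 = 10 = chi_rho(e) = 10.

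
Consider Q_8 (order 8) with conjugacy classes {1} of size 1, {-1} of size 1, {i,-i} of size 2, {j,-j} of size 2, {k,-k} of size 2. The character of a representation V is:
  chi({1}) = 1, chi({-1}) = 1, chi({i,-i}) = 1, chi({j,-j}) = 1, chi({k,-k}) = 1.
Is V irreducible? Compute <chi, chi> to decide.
Irreducible: <chi, chi> = 1.

Justification: <chi, chi> = (1/|G|) sum_C |C| * |chi(C)|^2 = (1/8)[1*|1|^2 + 1*|1|^2 + 2*|1|^2 + 2*|1|^2 + 2*|1|^2]
  = (1/8)[(1) + (1) + (2) + (2) + (2)] = 8/8 = 1.
A character is irreducible iff <chi, chi> = 1, so this representation is irreducible.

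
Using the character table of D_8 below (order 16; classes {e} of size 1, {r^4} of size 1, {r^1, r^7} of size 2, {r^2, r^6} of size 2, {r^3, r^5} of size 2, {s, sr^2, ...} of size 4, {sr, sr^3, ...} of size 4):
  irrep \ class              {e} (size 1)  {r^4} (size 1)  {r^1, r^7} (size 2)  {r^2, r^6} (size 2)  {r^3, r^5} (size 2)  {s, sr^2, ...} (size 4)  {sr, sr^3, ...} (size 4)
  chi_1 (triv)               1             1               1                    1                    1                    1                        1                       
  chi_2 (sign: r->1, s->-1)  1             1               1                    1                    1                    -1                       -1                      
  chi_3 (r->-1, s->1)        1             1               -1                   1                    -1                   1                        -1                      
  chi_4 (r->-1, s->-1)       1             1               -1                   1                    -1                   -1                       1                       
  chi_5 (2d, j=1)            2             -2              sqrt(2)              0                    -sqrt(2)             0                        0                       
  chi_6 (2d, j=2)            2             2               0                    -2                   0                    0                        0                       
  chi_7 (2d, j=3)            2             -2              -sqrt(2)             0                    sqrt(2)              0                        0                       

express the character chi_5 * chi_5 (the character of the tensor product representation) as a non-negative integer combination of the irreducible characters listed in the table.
chi_5 tensor chi_5 = chi_1 + chi_2 + chi_6 (all other irreducibles have multiplicity 0).

Derivation: The character of a tensor product is the pointwise product (chi_5 * chi_5)(C) = chi_5(C) * chi_5(C):
  {e}: (2)*(2), {r^4}: (-2)*(-2), {r^1, r^7}: (sqrt(2))*(sqrt(2)), {r^2, r^6}: (0)*(0), {r^3, r^5}: (-sqrt(2))*(-sqrt(2)), {s, sr^2, ...}: (0)*(0), {sr, sr^3, ...}: (0)*(0)
so (chi_5 * chi_5) takes values
  {e} -> 4, {r^4} -> 4, {r^1, r^7} -> 2, {r^2, r^6} -> 0, {r^3, r^5} -> 2, {s, sr^2, ...} -> 0, {sr, sr^3, ...} -> 0.
Now take the inner product of this character with each irreducible chi from the table, <chi_5*chi_5, chi> = (1/16) sum_C |C| (chi_5*chi_5)(C) conj(chi(C)):
  <chi_5*chi_5, chi_1> = (1/16)[1*(4)*conj(1) + 1*(4)*conj(1) + 2*(2)*conj(1) + 2*(0)*conj(1) + 2*(2)*conj(1) + 4*(0)*conj(1) + 4*(0)*conj(1)]
      = (1/16)[(4) + (4) + (4) + (0) + (4) + (0) + (0)] = 16/16 = 1
  <chi_5*chi_5, chi_2> = (1/16)[1*(4)*conj(1) + 1*(4)*conj(1) + 2*(2)*conj(1) + 2*(0)*conj(1) + 2*(2)*conj(1) + 4*(0)*conj(-1) + 4*(0)*conj(-1)]
      = (1/16)[(4) + (4) + (4) + (0) + (4) + (0) + (0)] = 16/16 = 1
  <chi_5*chi_5, chi_3> = (1/16)[1*(4)*conj(1) + 1*(4)*conj(1) + 2*(2)*conj(-1) + 2*(0)*conj(1) + 2*(2)*conj(-1) + 4*(0)*conj(1) + 4*(0)*conj(-1)]
      = (1/16)[(4) + (4) + (-4) + (0) + (-4) + (0) + (0)] = 0/16 = 0
  <chi_5*chi_5, chi_4> = (1/16)[1*(4)*conj(1) + 1*(4)*conj(1) + 2*(2)*conj(-1) + 2*(0)*conj(1) + 2*(2)*conj(-1) + 4*(0)*conj(-1) + 4*(0)*conj(1)]
      = (1/16)[(4) + (4) + (-4) + (0) + (-4) + (0) + (0)] = 0/16 = 0
  <chi_5*chi_5, chi_5> = (1/16)[1*(4)*conj(2) + 1*(4)*conj(-2) + 2*(2)*conj(sqrt(2)) + 2*(0)*conj(0) + 2*(2)*conj(-sqrt(2)) + 4*(0)*conj(0) + 4*(0)*conj(0)]
      = (1/16)[(8) + (-8) + (4*sqrt(2)) + (0) + (-4*sqrt(2)) + (0) + (0)] = 0/16 = 0
  <chi_5*chi_5, chi_6> = (1/16)[1*(4)*conj(2) + 1*(4)*conj(2) + 2*(2)*conj(0) + 2*(0)*conj(-2) + 2*(2)*conj(0) + 4*(0)*conj(0) + 4*(0)*conj(0)]
      = (1/16)[(8) + (8) + (0) + (0) + (0) + (0) + (0)] = 16/16 = 1
  <chi_5*chi_5, chi_7> = (1/16)[1*(4)*conj(2) + 1*(4)*conj(-2) + 2*(2)*conj(-sqrt(2)) + 2*(0)*conj(0) + 2*(2)*conj(sqrt(2)) + 4*(0)*conj(0) + 4*(0)*conj(0)]
      = (1/16)[(8) + (-8) + (-4*sqrt(2)) + (0) + (4*sqrt(2)) + (0) + (0)] = 0/16 = 0
Hence the multiplicities are chi_1: 1, chi_2: 1, chi_6: 1. Dimension check: dim(chi_5)*dim(chi_5) = 2*2 = 4 and sum (mult * dim) = 1*1 + 1*1 + 1*2 = 4.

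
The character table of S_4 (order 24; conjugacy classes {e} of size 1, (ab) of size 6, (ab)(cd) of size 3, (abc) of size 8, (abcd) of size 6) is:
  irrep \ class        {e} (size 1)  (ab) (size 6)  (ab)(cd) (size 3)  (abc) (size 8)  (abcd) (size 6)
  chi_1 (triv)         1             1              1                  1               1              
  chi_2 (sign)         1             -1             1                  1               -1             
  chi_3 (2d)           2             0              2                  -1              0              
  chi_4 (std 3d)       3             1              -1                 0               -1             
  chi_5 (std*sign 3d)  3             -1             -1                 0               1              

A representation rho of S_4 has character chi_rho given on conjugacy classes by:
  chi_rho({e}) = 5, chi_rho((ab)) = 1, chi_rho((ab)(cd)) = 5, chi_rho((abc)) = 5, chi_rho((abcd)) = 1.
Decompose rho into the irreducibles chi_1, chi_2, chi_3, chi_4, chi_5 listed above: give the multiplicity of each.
Multiplicities: chi_1: 3, chi_2: 2, chi_3: 0, chi_4: 0, chi_5: 0.

Explanation: Use <chi_rho, chi> = (1/|G|) sum_C |C| * chi_rho(C) * conj(chi(C)) with |G| = 24 for each irreducible chi in the table:
  <chi_rho, chi_1> = (1/24)[1*(5)*conj(1) + 6*(1)*conj(1) + 3*(5)*conj(1) + 8*(5)*conj(1) + 6*(1)*conj(1)]
      = (1/24)[(5) + (6) + (15) + (40) + (6)] = 72/24 = 3
  <chi_rho, chi_2> = (1/24)[1*(5)*conj(1) + 6*(1)*conj(-1) + 3*(5)*conj(1) + 8*(5)*conj(1) + 6*(1)*conj(-1)]
      = (1/24)[(5) + (-6) + (15) + (40) + (-6)] = 48/24 = 2
  <chi_rho, chi_3> = (1/24)[1*(5)*conj(2) + 6*(1)*conj(0) + 3*(5)*conj(2) + 8*(5)*conj(-1) + 6*(1)*conj(0)]
      = (1/24)[(10) + (0) + (30) + (-40) + (0)] = 0/24 = 0
  <chi_rho, chi_4> = (1/24)[1*(5)*conj(3) + 6*(1)*conj(1) + 3*(5)*conj(-1) + 8*(5)*conj(0) + 6*(1)*conj(-1)]
      = (1/24)[(15) + (6) + (-15) + (0) + (-6)] = 0/24 = 0
  <chi_rho, chi_5> = (1/24)[1*(5)*conj(3) + 6*(1)*conj(-1) + 3*(5)*conj(-1) + 8*(5)*conj(0) + 6*(1)*conj(1)]
      = (1/24)[(15) + (-6) + (-15) + (0) + (6)] = 0/24 = 0
Dimension check: dim(rho) = sum (mult * dim) = 3*1 + 2*1 + 0*2 + 0*3 + 0*3 = 5 = chi_rho(e) = 5.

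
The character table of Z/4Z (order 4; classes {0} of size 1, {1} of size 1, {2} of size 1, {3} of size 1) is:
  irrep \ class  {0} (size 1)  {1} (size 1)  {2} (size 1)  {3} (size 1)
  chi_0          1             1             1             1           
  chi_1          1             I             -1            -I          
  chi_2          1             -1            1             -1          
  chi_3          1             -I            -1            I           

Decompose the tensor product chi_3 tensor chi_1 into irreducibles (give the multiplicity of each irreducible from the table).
chi_3 tensor chi_1 = chi_0 (all other irreducibles have multiplicity 0).

Working: The character of a tensor product is the pointwise product (chi_3 * chi_1)(C) = chi_3(C) * chi_1(C):
  {0}: (1)*(1), {1}: (-I)*(I), {2}: (-1)*(-1), {3}: (I)*(-I)
so (chi_3 * chi_1) takes values
  {0} -> 1, {1} -> 1, {2} -> 1, {3} -> 1.
Now take the inner product of this character with each irreducible chi from the table, <chi_3*chi_1, chi> = (1/4) sum_C |C| (chi_3*chi_1)(C) conj(chi(C)):
  <chi_3*chi_1, chi_0> = (1/4)[1*(1)*conj(1) + 1*(1)*conj(1) + 1*(1)*conj(1) + 1*(1)*conj(1)]
      = (1/4)[(1) + (1) + (1) + (1)] = 4/4 = 1
  <chi_3*chi_1, chi_1> = (1/4)[1*(1)*conj(1) + 1*(1)*conj(I) + 1*(1)*conj(-1) + 1*(1)*conj(-I)]
      = (1/4)[(1) + (-I) + (-1) + (I)] = 0/4 = 0
  <chi_3*chi_1, chi_2> = (1/4)[1*(1)*conj(1) + 1*(1)*conj(-1) + 1*(1)*conj(1) + 1*(1)*conj(-1)]
      = (1/4)[(1) + (-1) + (1) + (-1)] = 0/4 = 0
  <chi_3*chi_1, chi_3> = (1/4)[1*(1)*conj(1) + 1*(1)*conj(-I) + 1*(1)*conj(-1) + 1*(1)*conj(I)]
      = (1/4)[(1) + (I) + (-1) + (-I)] = 0/4 = 0
(Exp terms are combined using exp(i*s)*conj(exp(i*t)) = exp(i*(s-t)), and sums of them are collapsed using the identity that for every m > 1 the m distinct m-th roots of unity sum to 0, e.g. 1 + exp(2*I*pi/3) + exp(-2*I*pi/3) = 0.)
Hence the multiplicities are chi_0: 1. Dimension check: dim(chi_3)*dim(chi_1) = 1*1 = 1 and sum (mult * dim) = 1*1 = 1.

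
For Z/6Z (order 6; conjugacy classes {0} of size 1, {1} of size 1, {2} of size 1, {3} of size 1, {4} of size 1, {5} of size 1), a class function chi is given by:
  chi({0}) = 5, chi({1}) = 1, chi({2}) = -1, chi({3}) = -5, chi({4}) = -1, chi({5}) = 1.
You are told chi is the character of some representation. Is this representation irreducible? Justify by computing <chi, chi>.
Not irreducible (reducible): <chi, chi> = 9 > 1.

Argument: <chi, chi> = (1/|G|) sum_C |C| * |chi(C)|^2 = (1/6)[1*|5|^2 + 1*|1|^2 + 1*|-1|^2 + 1*|-5|^2 + 1*|-1|^2 + 1*|1|^2]
  = (1/6)[(25) + (1) + (1) + (25) + (1) + (1)] = 54/6 = 9.
(Exp terms are combined using exp(i*s)*conj(exp(i*t)) = exp(i*(s-t)), and sums of them are collapsed using the identity that for every m > 1 the m distinct m-th roots of unity sum to 0, e.g. 1 + exp(2*I*pi/3) + exp(-2*I*pi/3) = 0.)
A character is irreducible iff <chi, chi> = 1, so this representation is reducible.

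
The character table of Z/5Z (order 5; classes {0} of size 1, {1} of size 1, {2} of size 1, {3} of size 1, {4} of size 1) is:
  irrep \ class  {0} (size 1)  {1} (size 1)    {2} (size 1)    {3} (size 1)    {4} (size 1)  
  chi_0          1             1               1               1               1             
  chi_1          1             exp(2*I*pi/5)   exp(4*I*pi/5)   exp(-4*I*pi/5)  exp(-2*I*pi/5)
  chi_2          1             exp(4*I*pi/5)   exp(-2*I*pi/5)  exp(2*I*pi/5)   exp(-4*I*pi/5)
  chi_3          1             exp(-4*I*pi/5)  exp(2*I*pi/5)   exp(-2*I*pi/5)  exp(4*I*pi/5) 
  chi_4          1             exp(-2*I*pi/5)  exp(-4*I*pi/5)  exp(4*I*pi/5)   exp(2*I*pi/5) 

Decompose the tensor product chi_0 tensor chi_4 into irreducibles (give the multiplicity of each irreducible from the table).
chi_0 tensor chi_4 = chi_4 (all other irreducibles have multiplicity 0).

Why: The character of a tensor product is the pointwise product (chi_0 * chi_4)(C) = chi_0(C) * chi_4(C):
  {0}: (1)*(1), {1}: (1)*(exp(-2*I*pi/5)), {2}: (1)*(exp(-4*I*pi/5)), {3}: (1)*(exp(4*I*pi/5)), {4}: (1)*(exp(2*I*pi/5))
so (chi_0 * chi_4) takes values
  {0} -> 1, {1} -> exp(-2*I*pi/5), {2} -> exp(-4*I*pi/5), {3} -> exp(4*I*pi/5), {4} -> exp(2*I*pi/5).
Now take the inner product of this character with each irreducible chi from the table, <chi_0*chi_4, chi> = (1/5) sum_C |C| (chi_0*chi_4)(C) conj(chi(C)):
  <chi_0*chi_4, chi_0> = (1/5)[1*(1)*conj(1) + 1*(exp(-2*I*pi/5))*conj(1) + 1*(exp(-4*I*pi/5))*conj(1) + 1*(exp(4*I*pi/5))*conj(1) + 1*(exp(2*I*pi/5))*conj(1)]
      = (1/5)[(1) + (exp(-2*I*pi/5)) + (exp(-4*I*pi/5)) + (exp(4*I*pi/5)) + (exp(2*I*pi/5))] = 0/5 = 0
  <chi_0*chi_4, chi_1> = (1/5)[1*(1)*conj(1) + 1*(exp(-2*I*pi/5))*conj(exp(2*I*pi/5)) + 1*(exp(-4*I*pi/5))*conj(exp(4*I*pi/5)) + 1*(exp(4*I*pi/5))*conj(exp(-4*I*pi/5)) + 1*(exp(2*I*pi/5))*conj(exp(-2*I*pi/5))]
      = (1/5)[(1) + (exp(-4*I*pi/5)) + (exp(2*I*pi/5)) + (exp(-2*I*pi/5)) + (exp(4*I*pi/5))] = 0/5 = 0
  <chi_0*chi_4, chi_2> = (1/5)[1*(1)*conj(1) + 1*(exp(-2*I*pi/5))*conj(exp(4*I*pi/5)) + 1*(exp(-4*I*pi/5))*conj(exp(-2*I*pi/5)) + 1*(exp(4*I*pi/5))*conj(exp(2*I*pi/5)) + 1*(exp(2*I*pi/5))*conj(exp(-4*I*pi/5))]
      = (1/5)[(1) + (exp(4*I*pi/5)) + (exp(-2*I*pi/5)) + (exp(2*I*pi/5)) + (exp(-4*I*pi/5))] = 0/5 = 0
  <chi_0*chi_4, chi_3> = (1/5)[1*(1)*conj(1) + 1*(exp(-2*I*pi/5))*conj(exp(-4*I*pi/5)) + 1*(exp(-4*I*pi/5))*conj(exp(2*I*pi/5)) + 1*(exp(4*I*pi/5))*conj(exp(-2*I*pi/5)) + 1*(exp(2*I*pi/5))*conj(exp(4*I*pi/5))]
      = (1/5)[(1) + (exp(2*I*pi/5)) + (exp(4*I*pi/5)) + (exp(-4*I*pi/5)) + (exp(-2*I*pi/5))] = 0/5 = 0
  <chi_0*chi_4, chi_4> = (1/5)[1*(1)*conj(1) + 1*(exp(-2*I*pi/5))*conj(exp(-2*I*pi/5)) + 1*(exp(-4*I*pi/5))*conj(exp(-4*I*pi/5)) + 1*(exp(4*I*pi/5))*conj(exp(4*I*pi/5)) + 1*(exp(2*I*pi/5))*conj(exp(2*I*pi/5))]
      = (1/5)[(1) + (1) + (1) + (1) + (1)] = 5/5 = 1
(Exp terms are combined using exp(i*s)*conj(exp(i*t)) = exp(i*(s-t)), and sums of them are collapsed using the identity that for every m > 1 the m distinct m-th roots of unity sum to 0, e.g. 1 + exp(2*I*pi/3) + exp(-2*I*pi/3) = 0.)
Hence the multiplicities are chi_4: 1. Dimension check: dim(chi_0)*dim(chi_4) = 1*1 = 1 and sum (mult * dim) = 1*1 = 1.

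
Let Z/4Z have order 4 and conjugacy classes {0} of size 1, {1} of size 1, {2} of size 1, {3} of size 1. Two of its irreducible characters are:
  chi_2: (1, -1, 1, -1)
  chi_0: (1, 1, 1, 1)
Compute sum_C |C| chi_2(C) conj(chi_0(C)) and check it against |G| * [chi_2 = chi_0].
Sum = 0; so <chi_2, chi_0> = 0 (distinct irreducibles are orthogonal).

Derivation: Compute term by term over conjugacy classes (|C| * chi_2(C) * conj(chi_0(C))):
  1*(1)*conj(1) + 1*(-1)*conj(1) + 1*(1)*conj(1) + 1*(-1)*conj(1)
  = (1) + (-1) + (1) + (-1)
  = 0.
(Exp terms are combined using exp(i*s)*conj(exp(i*t)) = exp(i*(s-t)), and sums of them are collapsed using the identity that for every m > 1 the m distinct m-th roots of unity sum to 0, e.g. 1 + exp(2*I*pi/3) + exp(-2*I*pi/3) = 0.)
Dividing by |G| = 4 gives 0/4 = 0, matching the row-orthogonality relation <chi_2, chi_0> = [chi_2 = chi_0].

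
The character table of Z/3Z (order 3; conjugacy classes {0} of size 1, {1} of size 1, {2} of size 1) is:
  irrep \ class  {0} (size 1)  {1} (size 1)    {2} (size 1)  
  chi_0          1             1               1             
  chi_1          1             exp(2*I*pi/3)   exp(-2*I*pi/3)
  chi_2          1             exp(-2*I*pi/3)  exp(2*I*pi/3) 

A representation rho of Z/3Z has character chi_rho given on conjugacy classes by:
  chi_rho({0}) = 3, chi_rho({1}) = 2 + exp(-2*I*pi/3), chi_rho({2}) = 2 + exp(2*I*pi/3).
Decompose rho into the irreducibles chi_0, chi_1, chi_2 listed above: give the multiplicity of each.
Multiplicities: chi_0: 2, chi_1: 0, chi_2: 1.

Proof sketch: Use <chi_rho, chi> = (1/|G|) sum_C |C| * chi_rho(C) * conj(chi(C)) with |G| = 3 for each irreducible chi in the table:
  <chi_rho, chi_0> = (1/3)[1*(3)*conj(1) + 1*(2 + exp(-2*I*pi/3))*conj(1) + 1*(2 + exp(2*I*pi/3))*conj(1)]
      = (1/3)[(3) + (2 + exp(-2*I*pi/3)) + (2 + exp(2*I*pi/3))] = 6/3 = 2
  <chi_rho, chi_1> = (1/3)[1*(3)*conj(1) + 1*(2 + exp(-2*I*pi/3))*conj(exp(2*I*pi/3)) + 1*(2 + exp(2*I*pi/3))*conj(exp(-2*I*pi/3))]
      = (1/3)[(3) + (2*exp(-2*I*pi/3) + exp(2*I*pi/3)) + (exp(-2*I*pi/3) + 2*exp(2*I*pi/3))] = 0/3 = 0
  <chi_rho, chi_2> = (1/3)[1*(3)*conj(1) + 1*(2 + exp(-2*I*pi/3))*conj(exp(-2*I*pi/3)) + 1*(2 + exp(2*I*pi/3))*conj(exp(2*I*pi/3))]
      = (1/3)[(3) + (1 + 2*exp(2*I*pi/3)) + (1 + 2*exp(-2*I*pi/3))] = 3/3 = 1
(Exp terms are combined using exp(i*s)*conj(exp(i*t)) = exp(i*(s-t)), and sums of them are collapsed using the identity that for every m > 1 the m distinct m-th roots of unity sum to 0, e.g. 1 + exp(2*I*pi/3) + exp(-2*I*pi/3) = 0.)
Dimension check: dim(rho) = sum (mult * dim) = 2*1 + 0*1 + 1*1 = 3 = chi_rho(e) = 3.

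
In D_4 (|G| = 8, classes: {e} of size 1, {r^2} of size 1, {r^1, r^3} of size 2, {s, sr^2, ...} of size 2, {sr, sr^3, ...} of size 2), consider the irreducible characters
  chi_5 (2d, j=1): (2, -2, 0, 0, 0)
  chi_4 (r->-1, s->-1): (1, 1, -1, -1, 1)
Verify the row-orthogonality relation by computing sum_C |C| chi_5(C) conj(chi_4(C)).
Sum = 0; so <chi_5, chi_4> = 0 (distinct irreducibles are orthogonal).

Compute term by term over conjugacy classes (|C| * chi_5(C) * conj(chi_4(C))):
  1*(2)*conj(1) + 1*(-2)*conj(1) + 2*(0)*conj(-1) + 2*(0)*conj(-1) + 2*(0)*conj(1)
  = (2) + (-2) + (0) + (0) + (0)
  = 0.
Dividing by |G| = 8 gives 0/8 = 0, matching the row-orthogonality relation <chi_5, chi_4> = [chi_5 = chi_4].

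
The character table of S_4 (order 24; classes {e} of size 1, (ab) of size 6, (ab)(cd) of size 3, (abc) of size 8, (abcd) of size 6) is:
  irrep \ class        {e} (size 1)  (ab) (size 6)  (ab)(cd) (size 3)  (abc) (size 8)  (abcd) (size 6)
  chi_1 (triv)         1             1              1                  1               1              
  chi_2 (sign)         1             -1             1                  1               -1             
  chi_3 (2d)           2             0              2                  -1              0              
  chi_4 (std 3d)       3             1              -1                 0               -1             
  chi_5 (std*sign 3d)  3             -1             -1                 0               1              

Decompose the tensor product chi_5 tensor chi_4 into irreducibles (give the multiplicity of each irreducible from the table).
chi_5 tensor chi_4 = chi_2 + chi_3 + chi_4 + chi_5 (all other irreducibles have multiplicity 0).

Solution. The character of a tensor product is the pointwise product (chi_5 * chi_4)(C) = chi_5(C) * chi_4(C):
  {e}: (3)*(3), (ab): (-1)*(1), (ab)(cd): (-1)*(-1), (abc): (0)*(0), (abcd): (1)*(-1)
so (chi_5 * chi_4) takes values
  {e} -> 9, (ab) -> -1, (ab)(cd) -> 1, (abc) -> 0, (abcd) -> -1.
Now take the inner product of this character with each irreducible chi from the table, <chi_5*chi_4, chi> = (1/24) sum_C |C| (chi_5*chi_4)(C) conj(chi(C)):
  <chi_5*chi_4, chi_1> = (1/24)[1*(9)*conj(1) + 6*(-1)*conj(1) + 3*(1)*conj(1) + 8*(0)*conj(1) + 6*(-1)*conj(1)]
      = (1/24)[(9) + (-6) + (3) + (0) + (-6)] = 0/24 = 0
  <chi_5*chi_4, chi_2> = (1/24)[1*(9)*conj(1) + 6*(-1)*conj(-1) + 3*(1)*conj(1) + 8*(0)*conj(1) + 6*(-1)*conj(-1)]
      = (1/24)[(9) + (6) + (3) + (0) + (6)] = 24/24 = 1
  <chi_5*chi_4, chi_3> = (1/24)[1*(9)*conj(2) + 6*(-1)*conj(0) + 3*(1)*conj(2) + 8*(0)*conj(-1) + 6*(-1)*conj(0)]
      = (1/24)[(18) + (0) + (6) + (0) + (0)] = 24/24 = 1
  <chi_5*chi_4, chi_4> = (1/24)[1*(9)*conj(3) + 6*(-1)*conj(1) + 3*(1)*conj(-1) + 8*(0)*conj(0) + 6*(-1)*conj(-1)]
      = (1/24)[(27) + (-6) + (-3) + (0) + (6)] = 24/24 = 1
  <chi_5*chi_4, chi_5> = (1/24)[1*(9)*conj(3) + 6*(-1)*conj(-1) + 3*(1)*conj(-1) + 8*(0)*conj(0) + 6*(-1)*conj(1)]
      = (1/24)[(27) + (6) + (-3) + (0) + (-6)] = 24/24 = 1
Hence the multiplicities are chi_2: 1, chi_3: 1, chi_4: 1, chi_5: 1. Dimension check: dim(chi_5)*dim(chi_4) = 3*3 = 9 and sum (mult * dim) = 1*1 + 1*2 + 1*3 + 1*3 = 9.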